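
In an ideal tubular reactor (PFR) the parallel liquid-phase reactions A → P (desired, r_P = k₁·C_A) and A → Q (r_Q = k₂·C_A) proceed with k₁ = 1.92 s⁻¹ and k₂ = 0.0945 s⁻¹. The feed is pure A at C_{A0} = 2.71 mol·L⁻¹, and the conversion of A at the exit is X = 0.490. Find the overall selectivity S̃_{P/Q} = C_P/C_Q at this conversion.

20.3

C_A = C_{A0}(1−X) = 1.382 mol·L⁻¹.
Both paths are first order in A, so the instantaneous fraction to P is constant: dC_P/d(−C_A) = k₁/(k₁+k₂) = 0.9531.
C_P = 0.9531·(C_{A0}−C_A) = 0.9531×1.328 = 1.27 mol·L⁻¹.
C_Q = (C_{A0}−C_A)−C_P = 0.06229 mol·L⁻¹; S̃_{P/Q} = 1.266/0.06229 = 20.3.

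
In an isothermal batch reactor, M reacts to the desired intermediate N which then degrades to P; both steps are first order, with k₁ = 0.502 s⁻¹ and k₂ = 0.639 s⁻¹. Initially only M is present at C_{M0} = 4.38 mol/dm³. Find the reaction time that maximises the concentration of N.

1.76 s

The intermediate peaks when r₁ = r₂, i.e. k₁e^(−k₁t) = k₂e^(−k₂t), giving t_opt = ln(k₂/k₁)/(k₂−k₁).
= ln(0.639/0.502)/(0.639−0.502) = ln(1.273)/0.1370 = 0.2413/0.1370 = 1.76 s.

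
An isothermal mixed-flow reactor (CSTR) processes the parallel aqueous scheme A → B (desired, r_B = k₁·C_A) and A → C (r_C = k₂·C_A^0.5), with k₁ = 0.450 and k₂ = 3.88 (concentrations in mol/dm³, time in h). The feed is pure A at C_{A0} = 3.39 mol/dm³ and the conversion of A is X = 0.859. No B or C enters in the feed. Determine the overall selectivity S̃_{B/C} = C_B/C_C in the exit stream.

Exit C_A = C_{A0}(1−X) = 3.39×0.141 = 0.4780 mol/dm³.
In a CSTR the entire volume is at exit conditions, so r_B = 0.450×0.4780 = 0.2151 and r_C = 3.88×0.4780^0.5 = 2.683.
Overall selectivity = C_B/C_C = r_Bτ/(r_Cτ) = r_B/r_C = 0.0802.

0.0802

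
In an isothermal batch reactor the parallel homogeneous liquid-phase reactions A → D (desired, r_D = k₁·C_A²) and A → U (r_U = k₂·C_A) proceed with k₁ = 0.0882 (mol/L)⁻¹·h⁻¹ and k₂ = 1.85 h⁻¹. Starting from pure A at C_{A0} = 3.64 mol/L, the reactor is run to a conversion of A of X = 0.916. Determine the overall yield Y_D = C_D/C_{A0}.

0.0773

C_A = C_{A0}(1−X) = 0.3058 mol/L.
Along a PFR/batch, dC_U/dC_A = −r_U/(r_D+r_U) = −k₂/(k₂+k₁·C_A).
Integrating from C_{A0} to C_A: C_U = (1.85/0.0882)·ln[(1.85+0.0882·3.64)/(1.85+0.0882·0.306)] = 20.98·ln(2.171/1.877) = 3.053 mol/L.
Then C_D = (C_{A0}−C_A) − C_U = 3.334 − 3.053 = 0.2813 mol/L.
Y_D = C_D/C_{A0} = 0.2813/3.64 = 0.0773.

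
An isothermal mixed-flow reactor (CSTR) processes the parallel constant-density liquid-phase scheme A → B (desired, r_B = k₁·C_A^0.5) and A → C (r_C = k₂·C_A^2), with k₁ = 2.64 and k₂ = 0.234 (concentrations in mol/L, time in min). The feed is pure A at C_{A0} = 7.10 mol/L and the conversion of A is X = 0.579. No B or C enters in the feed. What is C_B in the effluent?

2.82 mol/L

Exit C_A = C_{A0}(1−X) = 7.10×0.421 = 2.989 mol/L.
Rates in a CSTR are evaluated at the outlet concentration: r_B = 2.64×2.989^0.5 = 4.564, r_C = 0.234×2.989^2 = 2.091.
Fraction of consumed A going to B: r_B/(r_B+r_C) = 0.6858.
C_B = 0.6858·C_{A0}·X = 0.6858×7.10×0.579 = 2.82 mol/L.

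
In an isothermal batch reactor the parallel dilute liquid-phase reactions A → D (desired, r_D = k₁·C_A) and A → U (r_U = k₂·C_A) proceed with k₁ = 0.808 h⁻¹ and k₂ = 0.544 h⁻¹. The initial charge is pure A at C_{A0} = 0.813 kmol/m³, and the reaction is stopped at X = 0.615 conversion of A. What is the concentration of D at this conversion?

0.299 kmol/m³

C_A = C_{A0}(1−X) = 0.3130 kmol/m³.
Both paths are first order in A, so the instantaneous fraction to D is constant: dC_D/d(−C_A) = k₁/(k₁+k₂) = 0.5976.
C_D = 0.5976·(C_{A0}−C_A) = 0.5976×0.5000 = 0.299 kmol/m³.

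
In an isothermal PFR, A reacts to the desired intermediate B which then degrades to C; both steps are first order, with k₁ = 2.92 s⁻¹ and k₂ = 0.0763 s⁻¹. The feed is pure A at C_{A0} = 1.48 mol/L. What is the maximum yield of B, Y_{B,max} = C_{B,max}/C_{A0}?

For a first-order series the maximum intermediate yield is C_{B,max}/C_{A0} = (k₁/k₂)^[k₂/(k₂−k₁)].
= (2.92/0.0763)^(0.0763/(0.0763−2.92)) = (38.27)^(-0.02683) = 0.9068.

0.907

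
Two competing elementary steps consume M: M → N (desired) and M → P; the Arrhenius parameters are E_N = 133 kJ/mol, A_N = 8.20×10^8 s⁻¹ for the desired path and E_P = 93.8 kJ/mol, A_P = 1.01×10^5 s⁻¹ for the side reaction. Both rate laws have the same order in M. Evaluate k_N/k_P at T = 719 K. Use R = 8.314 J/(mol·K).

With equal orders, S_{N/P} = k_N/k_P = (A_N/A_P)·exp[(E_P−E_N)/(RT)].
(E_P−E_N)/(RT) = (93.8−133)×10³/(8.314×719) = -39200/5978 = -6.558.
k_N/k_P = (8.20×10^8/1.01×10^5)·exp(-6.558) = 8119 × 0.001419 = 11.5.

11.5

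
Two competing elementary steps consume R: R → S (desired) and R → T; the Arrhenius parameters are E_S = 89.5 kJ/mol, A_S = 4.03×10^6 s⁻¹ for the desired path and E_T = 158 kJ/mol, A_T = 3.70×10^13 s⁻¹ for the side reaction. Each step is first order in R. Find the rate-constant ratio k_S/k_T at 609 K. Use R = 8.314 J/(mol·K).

With equal orders, S_{S/T} = k_S/k_T = (A_S/A_T)·exp[(E_T−E_S)/(RT)].
(E_T−E_S)/(RT) = (158−89.5)×10³/(8.314×609) = 68500/5063 = 13.53.
k_S/k_T = (4.03×10^6/3.70×10^13)·exp(13.53) = 1.089×10^-7 × 7.508×10^5 = 0.0818.

0.0818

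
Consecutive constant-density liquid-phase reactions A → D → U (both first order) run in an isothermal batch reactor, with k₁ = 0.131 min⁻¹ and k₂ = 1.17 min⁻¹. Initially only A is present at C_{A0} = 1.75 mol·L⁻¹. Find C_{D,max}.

For a first-order series the maximum intermediate yield is C_{D,max}/C_{A0} = (k₁/k₂)^[k₂/(k₂−k₁)].
= (0.131/1.17)^(1.17/(1.17−0.131)) = (0.1120)^(1.126) = 0.08496.
C_{D,max} = 0.08496×1.75 = 0.149 mol·L⁻¹.

0.149 mol·L⁻¹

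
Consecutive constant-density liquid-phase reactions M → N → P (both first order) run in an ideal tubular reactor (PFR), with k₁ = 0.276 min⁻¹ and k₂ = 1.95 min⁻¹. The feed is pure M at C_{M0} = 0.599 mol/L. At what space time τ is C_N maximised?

The intermediate peaks when r₁ = r₂, i.e. k₁e^(−k₁τ) = k₂e^(−k₂τ), giving τ_opt = ln(k₂/k₁)/(k₂−k₁).
= ln(1.95/0.276)/(1.95−0.276) = ln(7.065)/1.674 = 1.955/1.674 = 1.17 min.

1.17 min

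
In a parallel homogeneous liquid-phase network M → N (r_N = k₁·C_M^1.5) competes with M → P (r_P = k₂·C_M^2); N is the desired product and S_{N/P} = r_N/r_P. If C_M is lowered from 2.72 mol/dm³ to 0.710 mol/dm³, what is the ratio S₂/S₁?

1.96

S_{N/P} = (k₁/k₂)·C_M^-0.5, so S₂/S₁ = (C_{M,2}/C_{M,1})^-0.5.
= (0.710/2.72)^(-0.5) = (0.2610)^(-0.5) = 1.96.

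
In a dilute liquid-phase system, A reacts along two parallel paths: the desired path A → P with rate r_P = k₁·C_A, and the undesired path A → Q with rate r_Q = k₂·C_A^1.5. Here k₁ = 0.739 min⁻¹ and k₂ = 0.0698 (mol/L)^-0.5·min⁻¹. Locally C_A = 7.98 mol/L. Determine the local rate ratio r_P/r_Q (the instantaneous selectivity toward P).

S_{P/Q} = r_P/r_Q = (k₁·C_A)/(k₂·C_A^1.5) = (k₁/k₂)·C_A^-0.5.
= (0.739×7.980) / (0.0698×7.980^1.5) = 5.897/1.573 = 3.75.
The undesired path is higher order in A, so low C_A (CSTR or dilute feed) favours P.

3.75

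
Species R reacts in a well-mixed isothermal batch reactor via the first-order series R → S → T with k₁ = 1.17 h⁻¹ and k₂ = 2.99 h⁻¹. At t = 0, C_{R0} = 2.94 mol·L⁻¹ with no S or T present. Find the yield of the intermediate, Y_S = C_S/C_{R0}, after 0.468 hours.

0.213

Solving the coupled first-order balances gives C_S(t) = [k₁/(k₂−k₁)]·C_{R0}·(e^(−k₁t) − e^(−k₂t)).
e^(−k₁t) = e^(−1.17×0.468) = e^(−0.5476) = 0.5784; e^(−k₂t) = e^(−1.399) = 0.2468.
C_S = 1.17×2.94/(2.99−1.17) × (0.5784−0.2468) = 1.890×0.3316 = 0.6267 mol·L⁻¹.
Y_S = C_S/C_{R0} = 0.6267/2.94 = 0.213.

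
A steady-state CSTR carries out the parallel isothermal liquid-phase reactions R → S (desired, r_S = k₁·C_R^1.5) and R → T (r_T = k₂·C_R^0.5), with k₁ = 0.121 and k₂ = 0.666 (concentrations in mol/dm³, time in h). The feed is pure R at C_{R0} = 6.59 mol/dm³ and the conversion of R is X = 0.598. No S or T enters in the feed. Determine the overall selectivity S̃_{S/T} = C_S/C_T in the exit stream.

Exit C_R = C_{R0}(1−X) = 6.59×0.402 = 2.649 mol/dm³.
Rates in a CSTR are evaluated at the outlet concentration: r_S = 0.121×2.649^1.5 = 0.5217, r_T = 0.666×2.649^0.5 = 1.084.
Overall selectivity = C_S/C_T = r_Sτ/(r_Tτ) = r_S/r_T = 0.481.

0.481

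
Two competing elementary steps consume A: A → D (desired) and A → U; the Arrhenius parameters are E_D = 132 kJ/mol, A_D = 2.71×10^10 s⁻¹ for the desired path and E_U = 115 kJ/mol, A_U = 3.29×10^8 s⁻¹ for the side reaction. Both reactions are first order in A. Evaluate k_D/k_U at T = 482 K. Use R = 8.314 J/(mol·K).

1.18

k_D/k_U = (A_D/A_U)·exp[−(E_D−E_U)/(RT)] = (A_D/A_U)·exp[(E_U−E_D)/(RT)].
(E_U−E_D)/(RT) = (115−132)×10³/(8.314×482) = -17000/4007 = -4.242.
k_D/k_U = (2.71×10^10/3.29×10^8)·exp(-4.242) = 82.37 × 0.01438 = 1.18.
Since E_D > E_U, raising the temperature improves selectivity toward D.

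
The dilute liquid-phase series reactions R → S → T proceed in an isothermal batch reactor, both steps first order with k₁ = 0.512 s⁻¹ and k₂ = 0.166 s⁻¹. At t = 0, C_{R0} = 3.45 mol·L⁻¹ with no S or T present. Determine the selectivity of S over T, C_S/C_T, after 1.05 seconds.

The intermediate concentration in a first-order A→B→C sequence is C_S = k₁C_{R0}(e^(−k₁t) − e^(−k₂t))/(k₂−k₁).
e^(−k₁t) = e^(−0.512×1.05) = e^(−0.5376) = 0.5841; e^(−k₂t) = e^(−0.1743) = 0.8400.
C_S = 0.512×3.45/(0.166−0.512) × (0.5841−0.8400) = (-5.105)×(-0.2559) = 1.306 mol·L⁻¹.
C_R = C_{R0}e^(−k₁t) = 2.015 mol·L⁻¹, so C_T = C_{R0}−C_R−C_S = 0.1283 mol·L⁻¹; C_S/C_T = 10.2.

10.2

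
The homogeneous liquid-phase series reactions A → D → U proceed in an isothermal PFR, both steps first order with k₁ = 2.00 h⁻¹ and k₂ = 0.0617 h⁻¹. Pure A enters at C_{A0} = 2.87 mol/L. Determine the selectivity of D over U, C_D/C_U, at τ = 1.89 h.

10.8

Solving the coupled first-order balances gives C_D(τ) = [k₁/(k₂−k₁)]·C_{A0}·(e^(−k₁τ) − e^(−k₂τ)).
e^(−k₁τ) = e^(−2.00×1.89) = e^(−3.780) = 0.02282; e^(−k₂τ) = e^(−0.1166) = 0.8899.
C_D = 2.00×2.87/(0.0617−2.00) × (0.02282−0.8899) = (-2.961)×(-0.8671) = 2.568 mol/L.
C_A = C_{A0}e^(−k₁τ) = 0.06550 mol/L, so C_U = C_{A0}−C_A−C_D = 0.2367 mol/L; C_D/C_U = 10.8.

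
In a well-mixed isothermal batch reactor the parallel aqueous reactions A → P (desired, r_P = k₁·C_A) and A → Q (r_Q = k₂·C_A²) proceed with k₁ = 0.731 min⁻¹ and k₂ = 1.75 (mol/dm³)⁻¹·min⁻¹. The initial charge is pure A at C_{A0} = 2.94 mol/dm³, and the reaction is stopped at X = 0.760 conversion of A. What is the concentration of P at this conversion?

C_A = C_{A0}(1−X) = 0.7056 mol/dm³.
Along a PFR/batch, dC_P/dC_A = −r_P/(r_P+r_Q) = −k₁/(k₁+k₂·C_A).
Integrating from C_{A0} to C_A: C_P = (0.731/1.75)·ln[(0.731+1.75·2.94)/(0.731+1.75·0.706)] = 0.4177·ln(5.876/1.966) = 0.4574 mol/dm³.

0.457 mol/dm³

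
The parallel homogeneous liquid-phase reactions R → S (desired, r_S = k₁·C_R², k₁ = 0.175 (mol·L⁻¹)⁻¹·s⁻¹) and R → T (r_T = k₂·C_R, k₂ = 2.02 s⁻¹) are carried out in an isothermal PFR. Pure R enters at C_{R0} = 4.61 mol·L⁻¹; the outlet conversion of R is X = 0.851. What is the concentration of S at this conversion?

0.712 mol·L⁻¹

C_R = C_{R0}(1−X) = 0.6869 mol·L⁻¹.
Along a PFR/batch, dC_T/dC_R = −r_T/(r_S+r_T) = −k₂/(k₂+k₁·C_R).
Integrating from C_{R0} to C_R: C_T = (2.02/0.175)·ln[(2.02+0.175·4.61)/(2.02+0.175·0.687)] = 11.54·ln(2.827/2.140) = 3.212 mol·L⁻¹.
Then C_S = (C_{R0}−C_R) − C_T = 3.923 − 3.212 = 0.7116 mol·L⁻¹.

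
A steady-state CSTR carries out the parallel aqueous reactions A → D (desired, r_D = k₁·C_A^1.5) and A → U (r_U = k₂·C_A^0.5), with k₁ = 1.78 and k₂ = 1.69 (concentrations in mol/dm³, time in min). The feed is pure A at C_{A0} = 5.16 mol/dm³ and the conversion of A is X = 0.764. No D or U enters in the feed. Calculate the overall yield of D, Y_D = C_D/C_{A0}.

Exit C_A = C_{A0}(1−X) = 5.16×0.236 = 1.218 mol/dm³.
Rates in a CSTR are evaluated at the outlet concentration: r_D = 1.78×1.218^1.5 = 2.392, r_U = 1.69×1.218^0.5 = 1.865.
Fraction of consumed A going to D: r_D/(r_D+r_U) = 0.5619.
C_D = 0.5619·C_{A0}·X = 0.5619×5.16×0.764 = 2.22 mol/dm³; Y_D = C_D/C_{A0} = 0.429.

0.429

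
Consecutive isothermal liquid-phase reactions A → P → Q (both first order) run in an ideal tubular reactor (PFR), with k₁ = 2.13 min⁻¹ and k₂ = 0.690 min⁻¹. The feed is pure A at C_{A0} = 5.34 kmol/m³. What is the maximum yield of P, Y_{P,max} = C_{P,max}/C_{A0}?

At the optimum, C_{P,max}/C_{A0} = (k₁/k₂)^[k₂/(k₂−k₁)].
= (2.13/0.690)^(0.690/(0.690−2.13)) = (3.087)^(-0.4792) = 0.5827.

0.583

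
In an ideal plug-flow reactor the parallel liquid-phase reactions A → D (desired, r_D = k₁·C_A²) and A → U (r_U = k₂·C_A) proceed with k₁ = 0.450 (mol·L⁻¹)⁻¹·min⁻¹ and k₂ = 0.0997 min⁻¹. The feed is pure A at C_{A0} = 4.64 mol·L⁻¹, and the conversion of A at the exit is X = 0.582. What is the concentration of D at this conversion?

2.52 mol·L⁻¹

C_A = C_{A0}(1−X) = 1.940 mol·L⁻¹.
Along a PFR/batch, dC_U/dC_A = −r_U/(r_D+r_U) = −k₂/(k₂+k₁·C_A).
Integrating from C_{A0} to C_A: C_U = (0.0997/0.450)·ln[(0.0997+0.450·4.64)/(0.0997+0.450·1.94)] = 0.2216·ln(2.188/0.9725) = 0.1796 mol·L⁻¹.
Then C_D = (C_{A0}−C_A) − C_U = 2.700 − 0.1796 = 2.521 mol·L⁻¹.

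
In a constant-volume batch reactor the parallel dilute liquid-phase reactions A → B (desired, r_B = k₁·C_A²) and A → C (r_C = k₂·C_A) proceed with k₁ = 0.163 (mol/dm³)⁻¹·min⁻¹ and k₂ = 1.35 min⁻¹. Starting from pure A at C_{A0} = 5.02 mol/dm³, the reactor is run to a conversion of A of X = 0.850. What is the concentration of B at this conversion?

1.06 mol/dm³

C_A = C_{A0}(1−X) = 0.7530 mol/dm³.
Along a PFR/batch, dC_C/dC_A = −r_C/(r_B+r_C) = −k₂/(k₂+k₁·C_A).
Integrating from C_{A0} to C_A: C_C = (1.35/0.163)·ln[(1.35+0.163·5.02)/(1.35+0.163·0.753)] = 8.282·ln(2.168/1.473) = 3.204 mol/dm³.
Then C_B = (C_{A0}−C_A) − C_C = 4.267 − 3.204 = 1.063 mol/dm³.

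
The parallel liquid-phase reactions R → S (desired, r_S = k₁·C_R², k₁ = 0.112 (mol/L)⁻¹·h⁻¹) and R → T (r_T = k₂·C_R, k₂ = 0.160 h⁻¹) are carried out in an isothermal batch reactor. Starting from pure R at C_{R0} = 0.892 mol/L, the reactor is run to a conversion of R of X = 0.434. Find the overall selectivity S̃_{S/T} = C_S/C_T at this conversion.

C_R = C_{R0}(1−X) = 0.5049 mol/L.
Along a PFR/batch, dC_T/dC_R = −r_T/(r_S+r_T) = −k₂/(k₂+k₁·C_R).
Integrating from C_{R0} to C_R: C_T = (0.160/0.112)·ln[(0.160+0.112·0.892)/(0.160+0.112·0.505)] = 1.429·ln(0.2599/0.2165) = 0.2607 mol/L.
Then C_S = (C_{R0}−C_R) − C_T = 0.3871 − 0.2607 = 0.1264 mol/L.
S̃_{S/T} = C_S/C_T = 0.1264/0.2607 = 0.485.

0.485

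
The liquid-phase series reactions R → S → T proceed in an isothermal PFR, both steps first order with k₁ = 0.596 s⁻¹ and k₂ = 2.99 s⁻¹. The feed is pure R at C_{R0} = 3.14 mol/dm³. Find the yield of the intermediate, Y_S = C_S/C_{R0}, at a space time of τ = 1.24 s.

For first-order series with pure R initially, C_S(τ) = k₁C_{R0}/(k₂−k₁)·(e^(−k₁τ) − e^(−k₂τ)).
e^(−k₁τ) = e^(−0.596×1.24) = e^(−0.7390) = 0.4776; e^(−k₂τ) = e^(−3.708) = 0.02454.
C_S = 0.596×3.14/(2.99−0.596) × (0.4776−0.02454) = 0.7817×0.4530 = 0.3541 mol/dm³.
Y_S = C_S/C_{R0} = 0.3541/3.14 = 0.113.

0.113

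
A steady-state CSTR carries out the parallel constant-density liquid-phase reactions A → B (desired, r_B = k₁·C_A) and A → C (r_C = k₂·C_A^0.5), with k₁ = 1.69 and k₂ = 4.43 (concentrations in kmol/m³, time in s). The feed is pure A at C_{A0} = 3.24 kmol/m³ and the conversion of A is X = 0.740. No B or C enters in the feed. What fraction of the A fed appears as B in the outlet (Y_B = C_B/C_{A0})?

Exit C_A = C_{A0}(1−X) = 3.24×0.260 = 0.8424 kmol/m³.
Rates in a CSTR are evaluated at the outlet concentration: r_B = 1.69×0.8424 = 1.424, r_C = 4.43×0.8424^0.5 = 4.066.
Fraction of consumed A going to B: r_B/(r_B+r_C) = 0.2593.
C_B = 0.2593·C_{A0}·X = 0.2593×3.24×0.740 = 0.622 kmol/m³; Y_B = C_B/C_{A0} = 0.192.

0.192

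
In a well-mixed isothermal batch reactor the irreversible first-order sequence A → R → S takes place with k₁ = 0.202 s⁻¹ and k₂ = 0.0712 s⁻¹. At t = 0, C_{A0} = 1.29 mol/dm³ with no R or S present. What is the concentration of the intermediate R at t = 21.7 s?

The intermediate concentration in a first-order A→B→C sequence is C_R = k₁C_{A0}(e^(−k₁t) − e^(−k₂t))/(k₂−k₁).
e^(−k₁t) = e^(−0.202×21.7) = e^(−4.383) = 0.01248; e^(−k₂t) = e^(−1.545) = 0.2133.
C_R = 0.202×1.29/(0.0712−0.202) × (0.01248−0.2133) = (-1.992)×(-0.2008) = 0.4001 mol/dm³.

0.400 mol/dm³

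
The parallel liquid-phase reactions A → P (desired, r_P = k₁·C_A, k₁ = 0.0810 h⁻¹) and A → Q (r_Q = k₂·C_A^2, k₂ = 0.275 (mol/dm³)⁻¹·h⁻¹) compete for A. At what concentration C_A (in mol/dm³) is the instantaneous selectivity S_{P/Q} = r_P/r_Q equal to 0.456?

0.646 mol/dm³

S_{P/Q} = (k₁/k₂)·C_A⁻¹ ⇒ C_A = (S·k₂/k₁)^(-1).
= (0.456×0.275/0.0810)^(-1) = (1.548)^(-1) = 0.646 mol/dm³.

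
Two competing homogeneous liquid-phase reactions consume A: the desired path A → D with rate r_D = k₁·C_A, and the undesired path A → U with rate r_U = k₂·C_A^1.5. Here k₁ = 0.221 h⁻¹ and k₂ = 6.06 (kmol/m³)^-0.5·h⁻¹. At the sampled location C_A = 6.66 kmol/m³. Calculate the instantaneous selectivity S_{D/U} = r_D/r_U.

S_{D/U} = r_D/r_U = (k₁·C_A)/(k₂·C_A^1.5) = (k₁/k₂)·C_A^-0.5.
= (0.221×6.660) / (6.06×6.660^1.5) = 1.472/104.2 = 0.0141.
The undesired path is higher order in A, so low C_A (CSTR or dilute feed) favours D.

0.0141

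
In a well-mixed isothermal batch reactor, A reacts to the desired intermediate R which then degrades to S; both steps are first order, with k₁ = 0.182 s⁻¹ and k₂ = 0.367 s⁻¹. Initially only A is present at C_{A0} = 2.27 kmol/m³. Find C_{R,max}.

0.565 kmol/m³

At the optimum, C_{R,max}/C_{A0} = (k₁/k₂)^[k₂/(k₂−k₁)].
= (0.182/0.367)^(0.367/(0.367−0.182)) = (0.4959)^(1.984) = 0.2487.
C_{R,max} = 0.2487×2.27 = 0.565 kmol/m³.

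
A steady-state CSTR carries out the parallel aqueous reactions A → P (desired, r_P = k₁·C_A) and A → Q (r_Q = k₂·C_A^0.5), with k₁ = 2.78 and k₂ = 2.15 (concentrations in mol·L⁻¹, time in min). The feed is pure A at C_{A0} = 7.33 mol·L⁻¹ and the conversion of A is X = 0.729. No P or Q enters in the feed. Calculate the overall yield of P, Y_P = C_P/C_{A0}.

Exit C_A = C_{A0}(1−X) = 7.33×0.271 = 1.986 mol·L⁻¹.
Rates in a CSTR are evaluated at the outlet concentration: r_P = 2.78×1.986 = 5.522, r_Q = 2.15×1.986^0.5 = 3.030.
Fraction of consumed A going to P: r_P/(r_P+r_Q) = 0.6457.
C_P = 0.6457·C_{A0}·X = 0.6457×7.33×0.729 = 3.45 mol·L⁻¹; Y_P = C_P/C_{A0} = 0.471.

0.471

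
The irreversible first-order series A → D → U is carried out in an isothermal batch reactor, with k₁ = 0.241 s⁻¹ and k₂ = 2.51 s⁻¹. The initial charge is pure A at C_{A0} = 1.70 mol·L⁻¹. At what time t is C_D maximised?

1.03 s

The intermediate peaks when r₁ = r₂, i.e. k₁e^(−k₁t) = k₂e^(−k₂t), giving t_opt = ln(k₂/k₁)/(k₂−k₁).
= ln(2.51/0.241)/(2.51−0.241) = ln(10.41)/2.269 = 2.343/2.269 = 1.03 s.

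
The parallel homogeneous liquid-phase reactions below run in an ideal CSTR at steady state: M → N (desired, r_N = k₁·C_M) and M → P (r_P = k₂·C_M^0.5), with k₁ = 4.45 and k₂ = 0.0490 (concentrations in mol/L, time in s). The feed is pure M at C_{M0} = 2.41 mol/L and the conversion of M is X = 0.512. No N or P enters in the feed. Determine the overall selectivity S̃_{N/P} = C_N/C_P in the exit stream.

Exit C_M = C_{M0}(1−X) = 2.41×0.488 = 1.176 mol/L.
Rates in a CSTR are evaluated at the outlet concentration: r_N = 4.45×1.176 = 5.234, r_P = 0.0490×1.176^0.5 = 0.05314.
Overall selectivity = C_N/C_P = r_Nτ/(r_Pτ) = r_N/r_P = 98.5.

98.5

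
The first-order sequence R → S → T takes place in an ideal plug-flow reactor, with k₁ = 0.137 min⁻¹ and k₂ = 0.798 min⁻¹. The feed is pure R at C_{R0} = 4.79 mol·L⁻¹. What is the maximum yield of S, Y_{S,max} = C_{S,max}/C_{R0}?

0.119

At the optimum, C_{S,max}/C_{R0} = (k₁/k₂)^[k₂/(k₂−k₁)].
= (0.137/0.798)^(0.798/(0.798−0.137)) = (0.1717)^(1.207) = 0.1192.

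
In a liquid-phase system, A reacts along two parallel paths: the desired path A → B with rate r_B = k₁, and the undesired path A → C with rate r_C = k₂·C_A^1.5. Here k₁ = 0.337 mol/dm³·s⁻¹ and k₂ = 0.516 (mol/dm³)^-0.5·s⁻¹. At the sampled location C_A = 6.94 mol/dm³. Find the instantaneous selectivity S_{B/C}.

0.0357

S_{B/C} = r_B/r_C = (k₁)/(k₂·C_A^1.5) = (k₁/k₂)·C_A^-1.5.
= (0.337) / (0.516×6.940^1.5) = 0.3370/9.434 = 0.0357.
The undesired path is higher order in A, so low C_A (CSTR or dilute feed) favours B.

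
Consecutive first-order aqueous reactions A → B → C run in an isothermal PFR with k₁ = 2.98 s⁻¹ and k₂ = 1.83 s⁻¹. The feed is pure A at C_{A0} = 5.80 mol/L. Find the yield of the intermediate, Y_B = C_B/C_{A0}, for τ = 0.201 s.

0.370

Solving the coupled first-order balances gives C_B(τ) = [k₁/(k₂−k₁)]·C_{A0}·(e^(−k₁τ) − e^(−k₂τ)).
e^(−k₁τ) = e^(−2.98×0.201) = e^(−0.5990) = 0.5494; e^(−k₂τ) = e^(−0.3678) = 0.6922.
C_B = 2.98×5.80/(1.83−2.98) × (0.5494−0.6922) = (-15.03)×(-0.1429) = 2.147 mol/L.
Y_B = C_B/C_{A0} = 2.147/5.80 = 0.370.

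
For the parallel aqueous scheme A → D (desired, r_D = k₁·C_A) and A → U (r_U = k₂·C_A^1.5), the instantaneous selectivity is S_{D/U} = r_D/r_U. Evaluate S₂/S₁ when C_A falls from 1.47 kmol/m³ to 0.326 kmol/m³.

2.12

S_{D/U} = (k₁/k₂)·C_A^-0.5, so S₂/S₁ = (C_{A,2}/C_{A,1})^-0.5.
= (0.326/1.47)^(-0.5) = (0.2218)^(-0.5) = 2.12.
Selectivity toward D rises as C_A falls — low-concentration operation is favoured.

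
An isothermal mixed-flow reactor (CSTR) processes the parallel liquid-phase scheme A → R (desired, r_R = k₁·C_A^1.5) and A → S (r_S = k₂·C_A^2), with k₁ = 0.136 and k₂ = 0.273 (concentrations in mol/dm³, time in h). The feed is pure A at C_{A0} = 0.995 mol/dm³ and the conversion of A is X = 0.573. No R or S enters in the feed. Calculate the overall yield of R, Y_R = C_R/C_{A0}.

0.248

Exit C_A = C_{A0}(1−X) = 0.995×0.427 = 0.4249 mol/dm³.
In a CSTR the entire volume is at exit conditions, so r_R = 0.136×0.4249^1.5 = 0.03766 and r_S = 0.273×0.4249^2 = 0.04928.
Fraction of consumed A going to R: r_R/(r_R+r_S) = 0.4332.
C_R = 0.4332·C_{A0}·X = 0.4332×0.995×0.573 = 0.247 mol/dm³; Y_R = C_R/C_{A0} = 0.248.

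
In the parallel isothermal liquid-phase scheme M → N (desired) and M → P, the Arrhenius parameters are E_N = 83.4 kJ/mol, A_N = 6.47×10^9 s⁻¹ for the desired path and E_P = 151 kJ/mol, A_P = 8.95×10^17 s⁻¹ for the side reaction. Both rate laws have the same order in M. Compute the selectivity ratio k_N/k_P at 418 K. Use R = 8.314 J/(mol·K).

With equal orders, S_{N/P} = k_N/k_P = (A_N/A_P)·exp[(E_P−E_N)/(RT)].
(E_P−E_N)/(RT) = (151−83.4)×10³/(8.314×418) = 67600/3475 = 19.45.
k_N/k_P = (6.47×10^9/8.95×10^17)·exp(19.45) = 7.229×10^-9 × 2.804×10^8 = 2.03.

2.03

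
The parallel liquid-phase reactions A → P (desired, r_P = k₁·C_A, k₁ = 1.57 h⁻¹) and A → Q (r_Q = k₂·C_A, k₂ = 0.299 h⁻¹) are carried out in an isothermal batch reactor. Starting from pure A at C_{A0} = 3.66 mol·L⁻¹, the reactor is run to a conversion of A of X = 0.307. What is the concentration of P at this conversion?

C_A = C_{A0}(1−X) = 2.536 mol·L⁻¹.
Both paths are first order in A, so the instantaneous fraction to P is constant: dC_P/d(−C_A) = k₁/(k₁+k₂) = 0.8400.
C_P = 0.8400·(C_{A0}−C_A) = 0.8400×1.124 = 0.944 mol·L⁻¹.

0.944 mol·L⁻¹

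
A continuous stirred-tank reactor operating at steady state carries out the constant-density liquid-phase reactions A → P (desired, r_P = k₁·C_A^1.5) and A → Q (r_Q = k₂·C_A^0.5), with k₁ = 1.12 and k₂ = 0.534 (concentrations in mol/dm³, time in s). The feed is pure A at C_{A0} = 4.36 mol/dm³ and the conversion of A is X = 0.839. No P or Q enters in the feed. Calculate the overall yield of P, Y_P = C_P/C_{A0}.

0.500

Exit C_A = C_{A0}(1−X) = 4.36×0.161 = 0.7020 mol/dm³.
In a CSTR the entire volume is at exit conditions, so r_P = 1.12×0.7020^1.5 = 0.6587 and r_Q = 0.534×0.7020^0.5 = 0.4474.
Fraction of consumed A going to P: r_P/(r_P+r_Q) = 0.5955.
C_P = 0.5955·C_{A0}·X = 0.5955×4.36×0.839 = 2.18 mol/dm³; Y_P = C_P/C_{A0} = 0.500.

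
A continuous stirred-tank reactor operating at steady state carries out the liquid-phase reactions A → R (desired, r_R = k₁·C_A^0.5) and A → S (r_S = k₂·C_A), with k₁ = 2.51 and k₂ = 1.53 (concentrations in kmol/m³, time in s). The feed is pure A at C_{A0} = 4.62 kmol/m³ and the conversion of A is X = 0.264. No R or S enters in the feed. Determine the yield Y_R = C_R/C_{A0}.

0.124

Exit C_A = C_{A0}(1−X) = 4.62×0.736 = 3.400 kmol/m³.
In a CSTR the entire volume is at exit conditions, so r_R = 2.51×3.400^0.5 = 4.628 and r_S = 1.53×3.400 = 5.202.
Fraction of consumed A going to R: r_R/(r_R+r_S) = 0.4708.
C_R = 0.4708·C_{A0}·X = 0.4708×4.62×0.264 = 0.574 kmol/m³; Y_R = C_R/C_{A0} = 0.124.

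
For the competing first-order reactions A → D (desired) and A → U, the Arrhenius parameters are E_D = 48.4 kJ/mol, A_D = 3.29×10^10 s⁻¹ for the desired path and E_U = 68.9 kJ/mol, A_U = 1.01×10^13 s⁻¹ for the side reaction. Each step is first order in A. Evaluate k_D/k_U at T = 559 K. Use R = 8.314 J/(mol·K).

Since both paths have the same order in A, the concentration cancels and S_{D/U} = k_D/k_U = (A_D/A_U)·exp[(E_U−E_D)/(RT)].
(E_U−E_D)/(RT) = (68.9−48.4)×10³/(8.314×559) = 20500/4648 = 4.411.
k_D/k_U = (3.29×10^10/1.01×10^13)·exp(4.411) = 0.003257 × 82.35 = 0.268.

0.268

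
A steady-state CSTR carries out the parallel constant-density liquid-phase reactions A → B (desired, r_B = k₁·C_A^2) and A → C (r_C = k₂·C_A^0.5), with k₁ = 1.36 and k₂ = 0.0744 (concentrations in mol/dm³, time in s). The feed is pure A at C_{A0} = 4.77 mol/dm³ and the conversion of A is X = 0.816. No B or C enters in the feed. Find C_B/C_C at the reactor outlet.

Exit C_A = C_{A0}(1−X) = 4.77×0.184 = 0.8777 mol/dm³.
In a CSTR the entire volume is at exit conditions, so r_B = 1.36×0.8777^2 = 1.048 and r_C = 0.0744×0.8777^0.5 = 0.06970.
Overall selectivity = C_B/C_C = r_Bτ/(r_Cτ) = r_B/r_C = 15.0.

15.0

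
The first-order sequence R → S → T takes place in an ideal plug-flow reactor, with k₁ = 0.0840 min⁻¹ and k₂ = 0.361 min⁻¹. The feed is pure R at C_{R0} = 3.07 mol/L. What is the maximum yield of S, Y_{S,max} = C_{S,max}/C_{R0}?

0.150

Evaluating C_S at τ_opt = ln(k₂/k₁)/(k₂−k₁) gives C_{S,max}/C_{R0} = (k₁/k₂)^[k₂/(k₂−k₁)].
= (0.0840/0.361)^(0.361/(0.361−0.0840)) = (0.2327)^(1.303) = 0.1495.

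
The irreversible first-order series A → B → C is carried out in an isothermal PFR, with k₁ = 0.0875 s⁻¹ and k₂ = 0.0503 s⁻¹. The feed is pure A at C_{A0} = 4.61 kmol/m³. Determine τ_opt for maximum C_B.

For first-order series the maximum of C_B occurs at τ_opt = ln(k₂/k₁)/(k₂−k₁).
= ln(0.0503/0.0875)/(0.0503−0.0875) = ln(0.5749)/-0.03720 = -0.5536/-0.03720 = 14.9 s.

14.9 s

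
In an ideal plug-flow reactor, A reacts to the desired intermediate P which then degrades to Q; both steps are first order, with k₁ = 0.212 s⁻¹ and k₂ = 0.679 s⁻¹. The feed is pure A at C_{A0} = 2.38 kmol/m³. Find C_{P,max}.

For a first-order series the maximum intermediate yield is C_{P,max}/C_{A0} = (k₁/k₂)^[k₂/(k₂−k₁)].
= (0.212/0.679)^(0.679/(0.679−0.212)) = (0.3122)^(1.454) = 0.1841.
C_{P,max} = 0.1841×2.38 = 0.438 kmol/m³.

0.438 kmol/m³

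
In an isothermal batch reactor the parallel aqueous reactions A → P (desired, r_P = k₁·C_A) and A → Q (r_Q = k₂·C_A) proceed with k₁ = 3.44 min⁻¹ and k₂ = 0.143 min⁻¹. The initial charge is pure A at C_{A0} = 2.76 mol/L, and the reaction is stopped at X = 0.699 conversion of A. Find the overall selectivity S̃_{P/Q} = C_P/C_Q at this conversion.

24.1

C_A = C_{A0}(1−X) = 0.8308 mol/L.
Both paths are first order in A, so the instantaneous fraction to P is constant: dC_P/d(−C_A) = k₁/(k₁+k₂) = 0.9601.
C_P = 0.9601·(C_{A0}−C_A) = 0.9601×1.929 = 1.85 mol/L.
C_Q = (C_{A0}−C_A)−C_P = 0.07700 mol/L; S̃_{P/Q} = 1.852/0.07700 = 24.1.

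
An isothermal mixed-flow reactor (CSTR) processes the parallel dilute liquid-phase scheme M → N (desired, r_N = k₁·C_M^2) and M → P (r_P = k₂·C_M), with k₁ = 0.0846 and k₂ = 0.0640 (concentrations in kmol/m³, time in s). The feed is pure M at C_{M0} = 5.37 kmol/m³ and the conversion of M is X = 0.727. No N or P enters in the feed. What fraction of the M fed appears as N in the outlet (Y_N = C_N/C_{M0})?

0.480

Exit C_M = C_{M0}(1−X) = 5.37×0.273 = 1.466 kmol/m³.
A CSTR operates uniformly at the exit composition, giving r_N = 0.1818 and r_P = 0.09382 (each k·C_M^n at C_M = 1.466).
Fraction of consumed M going to N: r_N/(r_N+r_P) = 0.6596.
C_N = 0.6596·C_{M0}·X = 0.6596×5.37×0.727 = 2.58 kmol/m³; Y_N = C_N/C_{M0} = 0.480.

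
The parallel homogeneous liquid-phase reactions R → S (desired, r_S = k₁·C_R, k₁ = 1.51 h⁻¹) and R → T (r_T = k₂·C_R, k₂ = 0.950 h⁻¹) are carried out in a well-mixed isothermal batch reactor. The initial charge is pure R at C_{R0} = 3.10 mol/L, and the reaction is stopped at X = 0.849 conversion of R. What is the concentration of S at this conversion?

C_R = C_{R0}(1−X) = 0.4681 mol/L.
Both paths are first order in R, so the instantaneous fraction to S is constant: dC_S/d(−C_R) = k₁/(k₁+k₂) = 0.6138.
C_S = 0.6138·(C_{R0}−C_R) = 0.6138×2.632 = 1.62 mol/L.

1.62 mol/L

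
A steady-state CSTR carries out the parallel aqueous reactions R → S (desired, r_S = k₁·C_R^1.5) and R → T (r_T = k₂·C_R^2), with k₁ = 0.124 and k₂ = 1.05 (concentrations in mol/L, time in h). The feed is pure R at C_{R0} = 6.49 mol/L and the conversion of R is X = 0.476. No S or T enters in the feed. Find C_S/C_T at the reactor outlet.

0.0640

Exit C_R = C_{R0}(1−X) = 6.49×0.524 = 3.401 mol/L.
In a CSTR the entire volume is at exit conditions, so r_S = 0.124×3.401^1.5 = 0.7777 and r_T = 1.05×3.401^2 = 12.14.
Overall selectivity = C_S/C_T = r_Sτ/(r_Tτ) = r_S/r_T = 0.0640.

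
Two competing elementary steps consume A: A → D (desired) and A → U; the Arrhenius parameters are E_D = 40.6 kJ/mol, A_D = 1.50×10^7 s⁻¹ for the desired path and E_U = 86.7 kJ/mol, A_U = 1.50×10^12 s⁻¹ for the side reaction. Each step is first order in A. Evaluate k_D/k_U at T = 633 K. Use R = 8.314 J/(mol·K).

0.0637

With equal orders, S_{D/U} = k_D/k_U = (A_D/A_U)·exp[(E_U−E_D)/(RT)].
(E_U−E_D)/(RT) = (86.7−40.6)×10³/(8.314×633) = 46100/5263 = 8.760.
k_D/k_U = (1.50×10^7/1.50×10^12)·exp(8.760) = 1.000×10^-5 × 6372 = 0.0637.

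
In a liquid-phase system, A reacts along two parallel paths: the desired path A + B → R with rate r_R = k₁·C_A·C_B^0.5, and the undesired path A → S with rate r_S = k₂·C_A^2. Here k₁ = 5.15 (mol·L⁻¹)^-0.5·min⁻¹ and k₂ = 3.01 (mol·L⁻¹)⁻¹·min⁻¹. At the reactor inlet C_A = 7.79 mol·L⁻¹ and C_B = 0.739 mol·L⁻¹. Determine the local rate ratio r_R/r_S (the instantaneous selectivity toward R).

S_{R/S} = r_R/r_S = (k₁·C_A·C_B^0.5)/(k₂·C_A^2) = (k₁/k₂)·C_A⁻¹·C_B^0.5.
= (5.15×7.790×0.7390^0.5) / (3.01×7.790^2) = 34.49/182.7 = 0.189.
The undesired path is higher order in A, so low C_A (CSTR or dilute feed) favours R.

0.189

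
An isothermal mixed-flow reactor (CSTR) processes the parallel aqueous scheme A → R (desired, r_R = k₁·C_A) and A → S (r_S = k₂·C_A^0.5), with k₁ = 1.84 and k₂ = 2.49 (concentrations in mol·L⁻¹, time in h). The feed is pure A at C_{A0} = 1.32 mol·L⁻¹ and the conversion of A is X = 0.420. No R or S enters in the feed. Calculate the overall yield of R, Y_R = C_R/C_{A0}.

0.165

Exit C_A = C_{A0}(1−X) = 1.32×0.580 = 0.7656 mol·L⁻¹.
In a CSTR the entire volume is at exit conditions, so r_R = 1.84×0.7656 = 1.409 and r_S = 2.49×0.7656^0.5 = 2.179.
Fraction of consumed A going to R: r_R/(r_R+r_S) = 0.3927.
C_R = 0.3927·C_{A0}·X = 0.3927×1.32×0.420 = 0.218 mol·L⁻¹; Y_R = C_R/C_{A0} = 0.165.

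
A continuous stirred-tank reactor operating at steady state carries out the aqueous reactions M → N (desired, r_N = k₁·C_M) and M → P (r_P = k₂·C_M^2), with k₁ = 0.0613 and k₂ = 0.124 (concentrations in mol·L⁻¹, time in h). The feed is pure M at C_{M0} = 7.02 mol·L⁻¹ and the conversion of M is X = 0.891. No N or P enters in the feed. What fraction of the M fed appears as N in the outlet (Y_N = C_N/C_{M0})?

0.350

Exit C_M = C_{M0}(1−X) = 7.02×0.109 = 0.7652 mol·L⁻¹.
In a CSTR the entire volume is at exit conditions, so r_N = 0.0613×0.7652 = 0.04691 and r_P = 0.124×0.7652^2 = 0.07260.
Fraction of consumed M going to N: r_N/(r_N+r_P) = 0.3925.
C_N = 0.3925·C_{M0}·X = 0.3925×7.02×0.891 = 2.45 mol·L⁻¹; Y_N = C_N/C_{M0} = 0.350.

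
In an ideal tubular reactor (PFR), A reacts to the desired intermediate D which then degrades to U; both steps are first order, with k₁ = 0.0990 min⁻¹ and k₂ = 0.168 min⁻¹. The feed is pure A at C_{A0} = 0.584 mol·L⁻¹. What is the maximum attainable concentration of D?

0.161 mol·L⁻¹

At the optimum, C_{D,max}/C_{A0} = (k₁/k₂)^[k₂/(k₂−k₁)].
= (0.0990/0.168)^(0.168/(0.168−0.0990)) = (0.5893)^(2.435) = 0.2759.
C_{D,max} = 0.2759×0.584 = 0.161 mol·L⁻¹.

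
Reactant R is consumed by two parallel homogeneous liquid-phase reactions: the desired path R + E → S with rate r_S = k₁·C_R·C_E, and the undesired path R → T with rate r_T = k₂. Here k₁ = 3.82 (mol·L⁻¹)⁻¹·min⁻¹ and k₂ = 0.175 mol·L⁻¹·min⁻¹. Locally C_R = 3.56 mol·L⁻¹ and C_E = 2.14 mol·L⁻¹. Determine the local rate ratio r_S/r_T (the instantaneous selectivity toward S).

166

S_{S/T} = r_S/r_T = (k₁·C_R·C_E)/(k₂) = (k₁/k₂)·C_R·C_E.
= (3.82×3.560×2.140) / (0.175) = 29.10/0.1750 = 166.
Since the desired path is higher order in R, keeping C_R high (PFR or concentrated feed) favours S.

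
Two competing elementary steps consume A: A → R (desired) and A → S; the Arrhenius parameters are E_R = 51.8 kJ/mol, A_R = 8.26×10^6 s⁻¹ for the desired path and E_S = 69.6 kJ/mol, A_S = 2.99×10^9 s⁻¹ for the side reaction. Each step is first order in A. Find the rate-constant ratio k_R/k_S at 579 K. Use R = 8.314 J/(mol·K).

k_R/k_S = (A_R/A_S)·exp[−(E_R−E_S)/(RT)] = (A_R/A_S)·exp[(E_S−E_R)/(RT)].
(E_S−E_R)/(RT) = (69.6−51.8)×10³/(8.314×579) = 17800/4814 = 3.698.
k_R/k_S = (8.26×10^6/2.99×10^9)·exp(3.698) = 0.002763 × 40.35 = 0.111.

0.111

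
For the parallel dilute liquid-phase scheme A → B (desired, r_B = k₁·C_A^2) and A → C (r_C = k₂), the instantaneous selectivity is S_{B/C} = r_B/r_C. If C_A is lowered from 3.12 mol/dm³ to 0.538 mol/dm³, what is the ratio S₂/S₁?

0.0297

S_{B/C} = (k₁/k₂)·C_A^2, so S₂/S₁ = (C_{A,2}/C_{A,1})^2.
= (0.538/3.12)^2 = (0.1724)^2 = 0.0297.
Selectivity toward B falls as C_A falls — high-concentration operation is favoured.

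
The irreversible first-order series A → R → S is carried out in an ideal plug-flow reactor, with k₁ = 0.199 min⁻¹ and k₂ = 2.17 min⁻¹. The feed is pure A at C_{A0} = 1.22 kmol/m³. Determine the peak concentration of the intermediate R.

0.0879 kmol/m³

Evaluating C_R at τ_opt = ln(k₂/k₁)/(k₂−k₁) gives C_{R,max}/C_{A0} = (k₁/k₂)^[k₂/(k₂−k₁)].
= (0.199/2.17)^(2.17/(2.17−0.199)) = (0.09171)^(1.101) = 0.07205.
C_{R,max} = 0.07205×1.22 = 0.0879 kmol/m³.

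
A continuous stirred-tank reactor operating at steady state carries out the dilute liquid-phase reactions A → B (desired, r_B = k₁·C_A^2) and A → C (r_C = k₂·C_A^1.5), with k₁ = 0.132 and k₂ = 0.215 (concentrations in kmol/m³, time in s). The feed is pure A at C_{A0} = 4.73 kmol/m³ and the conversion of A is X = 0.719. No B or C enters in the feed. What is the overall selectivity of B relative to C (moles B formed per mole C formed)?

Exit C_A = C_{A0}(1−X) = 4.73×0.281 = 1.329 kmol/m³.
In a CSTR the entire volume is at exit conditions, so r_B = 0.132×1.329^2 = 0.2332 and r_C = 0.215×1.329^1.5 = 0.3295.
Overall selectivity = C_B/C_C = r_Bτ/(r_Cτ) = r_B/r_C = 0.708.

0.708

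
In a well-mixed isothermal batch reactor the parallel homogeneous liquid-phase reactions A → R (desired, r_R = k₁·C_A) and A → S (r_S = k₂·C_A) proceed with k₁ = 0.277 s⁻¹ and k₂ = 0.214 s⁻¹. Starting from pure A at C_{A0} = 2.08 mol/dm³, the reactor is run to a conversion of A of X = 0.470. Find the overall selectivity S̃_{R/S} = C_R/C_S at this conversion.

C_A = C_{A0}(1−X) = 1.102 mol/dm³.
Both paths are first order in A, so the instantaneous fraction to R is constant: dC_R/d(−C_A) = k₁/(k₁+k₂) = 0.5642.
C_R = 0.5642·(C_{A0}−C_A) = 0.5642×0.9776 = 0.552 mol/dm³.
C_S = (C_{A0}−C_A)−C_R = 0.4261 mol/dm³; S̃_{R/S} = 0.5515/0.4261 = 1.29.

1.29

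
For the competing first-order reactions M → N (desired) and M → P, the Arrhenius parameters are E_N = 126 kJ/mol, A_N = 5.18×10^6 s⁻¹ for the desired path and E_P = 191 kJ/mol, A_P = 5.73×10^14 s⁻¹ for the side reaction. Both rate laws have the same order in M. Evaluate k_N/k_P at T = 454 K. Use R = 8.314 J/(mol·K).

0.272

With equal orders, S_{N/P} = k_N/k_P = (A_N/A_P)·exp[(E_P−E_N)/(RT)].
(E_P−E_N)/(RT) = (191−126)×10³/(8.314×454) = 65000/3775 = 17.22.
k_N/k_P = (5.18×10^6/5.73×10^14)·exp(17.22) = 9.040×10^-9 × 3.012×10^7 = 0.272.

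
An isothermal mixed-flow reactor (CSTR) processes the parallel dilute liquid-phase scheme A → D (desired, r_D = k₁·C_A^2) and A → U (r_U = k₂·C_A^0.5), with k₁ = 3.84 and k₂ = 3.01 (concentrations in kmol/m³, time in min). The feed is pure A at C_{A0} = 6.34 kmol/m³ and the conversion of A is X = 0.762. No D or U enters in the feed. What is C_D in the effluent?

3.40 kmol/m³

Exit C_A = C_{A0}(1−X) = 6.34×0.238 = 1.509 kmol/m³.
In a CSTR the entire volume is at exit conditions, so r_D = 3.84×1.509^2 = 8.743 and r_U = 3.01×1.509^0.5 = 3.697.
Fraction of consumed A going to D: r_D/(r_D+r_U) = 0.7028.
C_D = 0.7028·C_{A0}·X = 0.7028×6.34×0.762 = 3.40 kmol/m³.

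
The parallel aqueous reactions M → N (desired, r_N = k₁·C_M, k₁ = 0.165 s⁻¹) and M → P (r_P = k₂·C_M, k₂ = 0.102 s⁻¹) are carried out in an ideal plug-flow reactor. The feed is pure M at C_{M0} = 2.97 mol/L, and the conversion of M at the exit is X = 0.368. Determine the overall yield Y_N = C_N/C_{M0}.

0.227

C_M = C_{M0}(1−X) = 1.877 mol/L.
Both paths are first order in M, so the instantaneous fraction to N is constant: dC_N/d(−C_M) = k₁/(k₁+k₂) = 0.6180.
C_N = 0.6180·(C_{M0}−C_M) = 0.6180×1.093 = 0.675 mol/L.
Y_N = C_N/C_{M0} = 0.6754/2.97 = 0.227.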